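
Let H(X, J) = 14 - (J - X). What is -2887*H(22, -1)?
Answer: -106819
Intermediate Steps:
H(X, J) = 14 + X - J (H(X, J) = 14 + (X - J) = 14 + X - J)
-2887*H(22, -1) = -2887*(14 + 22 - 1*(-1)) = -2887*(14 + 22 + 1) = -2887*37 = -106819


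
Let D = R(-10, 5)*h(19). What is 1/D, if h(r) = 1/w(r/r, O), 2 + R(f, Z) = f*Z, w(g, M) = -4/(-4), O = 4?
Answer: -1/52 ≈ -0.019231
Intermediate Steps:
w(g, M) = 1 (w(g, M) = -4*(-¼) = 1)
R(f, Z) = -2 + Z*f (R(f, Z) = -2 + f*Z = -2 + Z*f)
h(r) = 1 (h(r) = 1/1 = 1)
D = -52 (D = (-2 + 5*(-10))*1 = (-2 - 50)*1 = -52*1 = -52)
1/D = 1/(-52) = -1/52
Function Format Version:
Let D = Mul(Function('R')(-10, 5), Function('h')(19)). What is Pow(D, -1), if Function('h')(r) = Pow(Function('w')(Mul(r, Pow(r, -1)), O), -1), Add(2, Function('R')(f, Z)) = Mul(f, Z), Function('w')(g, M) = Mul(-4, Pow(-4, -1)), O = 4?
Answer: Rational(-1, 52) ≈ -0.019231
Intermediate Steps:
Function('w')(g, M) = 1 (Function('w')(g, M) = Mul(-4, Rational(-1, 4)) = 1)
Function('R')(f, Z) = Add(-2, Mul(Z, f)) (Function('R')(f, Z) = Add(-2, Mul(f, Z)) = Add(-2, Mul(Z, f)))
Function('h')(r) = 1 (Function('h')(r) = Pow(1, -1) = 1)
D = -52 (D = Mul(Add(-2, Mul(5, -10)), 1) = Mul(Add(-2, -50), 1) = Mul(-52, 1) = -52)
Pow(D, -1) = Pow(-52, -1) = Rational(-1, 52)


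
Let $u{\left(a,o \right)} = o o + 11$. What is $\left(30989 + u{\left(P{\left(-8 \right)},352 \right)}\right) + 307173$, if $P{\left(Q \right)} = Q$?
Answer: $462077$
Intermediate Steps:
$u{\left(a,o \right)} = 11 + o^{2}$ ($u{\left(a,o \right)} = o^{2} + 11 = 11 + o^{2}$)
$\left(30989 + u{\left(P{\left(-8 \right)},352 \right)}\right) + 307173 = \left(30989 + \left(11 + 352^{2}\right)\right) + 307173 = \left(30989 + \left(11 + 123904\right)\right) + 307173 = \left(30989 + 123915\right) + 307173 = 154904 + 307173 = 462077$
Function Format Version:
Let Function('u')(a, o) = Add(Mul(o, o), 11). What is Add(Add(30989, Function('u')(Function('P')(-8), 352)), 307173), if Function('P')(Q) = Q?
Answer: 462077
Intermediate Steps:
Function('u')(a, o) = Add(11, Pow(o, 2)) (Function('u')(a, o) = Add(Pow(o, 2), 11) = Add(11, Pow(o, 2)))
Add(Add(30989, Function('u')(Function('P')(-8), 352)), 307173) = Add(Add(30989, Add(11, Pow(352, 2))), 307173) = Add(Add(30989, Add(11, 123904)), 307173) = Add(Add(30989, 123915), 307173) = Add(154904, 307173) = 462077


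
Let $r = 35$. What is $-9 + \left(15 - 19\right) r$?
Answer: $-149$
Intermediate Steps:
$-9 + \left(15 - 19\right) r = -9 + \left(15 - 19\right) 35 = -9 - 140 = -149$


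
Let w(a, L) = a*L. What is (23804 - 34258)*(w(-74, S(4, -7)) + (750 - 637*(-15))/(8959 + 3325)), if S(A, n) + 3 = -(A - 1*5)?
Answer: -9556717499/6142 ≈ -1.5560e+6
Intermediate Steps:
S(A, n) = 2 - A (S(A, n) = -3 - (A - 1*5) = -3 - (A - 5) = -3 - (-5 + A) = -3 + (5 - A) = 2 - A)
w(a, L) = L*a
(23804 - 34258)*(w(-74, S(4, -7)) + (750 - 637*(-15))/(8959 + 3325)) = (23804 - 34258)*((2 - 1*4)*(-74) + (750 - 637*(-15))/(8959 + 3325)) = -10454*((2 - 4)*(-74) + (750 + 9555)/12284) = -10454*(-2*(-74) + 10305*(1/12284)) = -10454*(148 + 10305/12284) = -10454*1828337/12284 = -9556717499/6142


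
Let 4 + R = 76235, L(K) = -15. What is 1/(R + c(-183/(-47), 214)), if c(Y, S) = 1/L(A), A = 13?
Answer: 15/1143464 ≈ 1.3118e-5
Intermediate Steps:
R = 76231 (R = -4 + 76235 = 76231)
c(Y, S) = -1/15 (c(Y, S) = 1/(-15) = -1/15)
1/(R + c(-183/(-47), 214)) = 1/(76231 - 1/15) = 1/(1143464/15) = 15/1143464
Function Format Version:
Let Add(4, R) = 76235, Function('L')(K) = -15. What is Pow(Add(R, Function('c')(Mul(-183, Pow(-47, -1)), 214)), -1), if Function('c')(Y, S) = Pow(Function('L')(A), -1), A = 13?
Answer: Rational(15, 1143464) ≈ 1.3118e-5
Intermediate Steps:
R = 76231 (R = Add(-4, 76235) = 76231)
Function('c')(Y, S) = Rational(-1, 15) (Function('c')(Y, S) = Pow(-15, -1) = Rational(-1, 15))
Pow(Add(R, Function('c')(Mul(-183, Pow(-47, -1)), 214)), -1) = Pow(Add(76231, Rational(-1, 15)), -1) = Pow(Rational(1143464, 15), -1) = Rational(15, 1143464)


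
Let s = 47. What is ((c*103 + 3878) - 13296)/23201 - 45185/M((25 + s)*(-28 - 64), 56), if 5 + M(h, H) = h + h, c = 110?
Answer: 1073676921/307482853 ≈ 3.4918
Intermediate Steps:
M(h, H) = -5 + 2*h (M(h, H) = -5 + (h + h) = -5 + 2*h)
((c*103 + 3878) - 13296)/23201 - 45185/M((25 + s)*(-28 - 64), 56) = ((110*103 + 3878) - 13296)/23201 - 45185/(-5 + 2*((25 + 47)*(-28 - 64))) = ((11330 + 3878) - 13296)*(1/23201) - 45185/(-5 + 2*(72*(-92))) = (15208 - 13296)*(1/23201) - 45185/(-5 + 2*(-6624)) = 1912*(1/23201) - 45185/(-5 - 13248) = 1912/23201 - 45185/(-13253) = 1912/23201 - 45185*(-1/13253) = 1912/23201 + 45185/13253 = 1073676921/307482853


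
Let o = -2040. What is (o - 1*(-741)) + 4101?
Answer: 2802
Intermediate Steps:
(o - 1*(-741)) + 4101 = (-2040 - 1*(-741)) + 4101 = (-2040 + 741) + 4101 = -1299 + 4101 = 2802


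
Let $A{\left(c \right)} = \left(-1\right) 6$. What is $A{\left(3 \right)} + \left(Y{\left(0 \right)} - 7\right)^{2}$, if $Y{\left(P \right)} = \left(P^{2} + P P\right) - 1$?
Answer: $58$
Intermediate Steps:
$Y{\left(P \right)} = -1 + 2 P^{2}$ ($Y{\left(P \right)} = \left(P^{2} + P^{2}\right) - 1 = 2 P^{2} - 1 = -1 + 2 P^{2}$)
$A{\left(c \right)} = -6$
$A{\left(3 \right)} + \left(Y{\left(0 \right)} - 7\right)^{2} = -6 + \left(\left(-1 + 2 \cdot 0^{2}\right) - 7\right)^{2} = -6 + \left(\left(-1 + 2 \cdot 0\right) - 7\right)^{2} = -6 + \left(\left(-1 + 0\right) - 7\right)^{2} = -6 + \left(-1 - 7\right)^{2} = -6 + \left(-8\right)^{2} = -6 + 64 = 58$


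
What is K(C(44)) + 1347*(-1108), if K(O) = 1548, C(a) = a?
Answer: -1490928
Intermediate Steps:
K(C(44)) + 1347*(-1108) = 1548 + 1347*(-1108) = 1548 - 1492476 = -1490928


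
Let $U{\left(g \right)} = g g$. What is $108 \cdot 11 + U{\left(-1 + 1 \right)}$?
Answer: $1188$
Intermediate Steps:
$U{\left(g \right)} = g^{2}$
$108 \cdot 11 + U{\left(-1 + 1 \right)} = 108 \cdot 11 + \left(-1 + 1\right)^{2} = 1188 + 0^{2} = 1188 + 0 = 1188$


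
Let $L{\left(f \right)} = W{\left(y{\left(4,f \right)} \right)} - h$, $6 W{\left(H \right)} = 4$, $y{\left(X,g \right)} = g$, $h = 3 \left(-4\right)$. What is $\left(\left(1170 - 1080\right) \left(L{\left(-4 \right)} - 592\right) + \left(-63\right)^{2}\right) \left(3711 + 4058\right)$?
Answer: $-374240499$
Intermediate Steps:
$h = -12$
$W{\left(H \right)} = \frac{2}{3}$ ($W{\left(H \right)} = \frac{1}{6} \cdot 4 = \frac{2}{3}$)
$L{\left(f \right)} = \frac{38}{3}$ ($L{\left(f \right)} = \frac{2}{3} - -12 = \frac{2}{3} + 12 = \frac{38}{3}$)
$\left(\left(1170 - 1080\right) \left(L{\left(-4 \right)} - 592\right) + \left(-63\right)^{2}\right) \left(3711 + 4058\right) = \left(\left(1170 - 1080\right) \left(\frac{38}{3} - 592\right) + \left(-63\right)^{2}\right) \left(3711 + 4058\right) = \left(90 \left(- \frac{1738}{3}\right) + 3969\right) 7769 = \left(-52140 + 3969\right) 7769 = \left(-48171\right) 7769 = -374240499$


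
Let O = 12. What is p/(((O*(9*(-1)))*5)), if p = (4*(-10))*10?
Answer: 20/27 ≈ 0.74074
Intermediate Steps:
p = -400 (p = -40*10 = -400)
p/(((O*(9*(-1)))*5)) = -400/((12*(9*(-1)))*5) = -400/((12*(-9))*5) = -400/((-108*5)) = -400/(-540) = -400*(-1/540) = 20/27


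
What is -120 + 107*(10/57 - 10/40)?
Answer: -29179/228 ≈ -127.98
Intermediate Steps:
-120 + 107*(10/57 - 10/40) = -120 + 107*(10*(1/57) - 10*1/40) = -120 + 107*(10/57 - 1/4) = -120 + 107*(-17/228) = -120 - 1819/228 = -29179/228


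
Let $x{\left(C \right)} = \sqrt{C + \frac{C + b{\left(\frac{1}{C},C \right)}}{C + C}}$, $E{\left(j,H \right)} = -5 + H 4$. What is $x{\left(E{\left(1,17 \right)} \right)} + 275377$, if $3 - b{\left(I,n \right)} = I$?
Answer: $275377 + \frac{\sqrt{1008502}}{126} \approx 2.7539 \cdot 10^{5}$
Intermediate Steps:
$b{\left(I,n \right)} = 3 - I$
$E{\left(j,H \right)} = -5 + 4 H$
$x{\left(C \right)} = \sqrt{C + \frac{3 + C - \frac{1}{C}}{2 C}}$ ($x{\left(C \right)} = \sqrt{C + \frac{C + \left(3 - \frac{1}{C}\right)}{C + C}} = \sqrt{C + \frac{3 + C - \frac{1}{C}}{2 C}}$)
$x{\left(E{\left(1,17 \right)} \right)} + 275377 = \frac{\sqrt{2 - \frac{2}{\left(-5 + 4 \cdot 17\right)^{2}} + 4 \left(-5 + 4 \cdot 17\right) + \frac{6}{-5 + 4 \cdot 17}}}{2} + 275377 = \frac{\sqrt{2 - \frac{2}{\left(-5 + 68\right)^{2}} + 4 \left(-5 + 68\right) + \frac{6}{-5 + 68}}}{2} + 275377 = \frac{\sqrt{2 - \frac{2}{3969} + 4 \cdot 63 + \frac{6}{63}}}{2} + 275377 = \frac{\sqrt{2 - \frac{2}{3969} + 252 + 6 \cdot \frac{1}{63}}}{2} + 275377 = \frac{\sqrt{2 - \frac{2}{3969} + 252 + \frac{2}{21}}}{2} + 275377 = \frac{\sqrt{\frac{1008502}{3969}}}{2} + 275377 = \frac{\frac{1}{63} \sqrt{1008502}}{2} + 275377 = \frac{\sqrt{1008502}}{126} + 275377 = 275377 + \frac{\sqrt{1008502}}{126}$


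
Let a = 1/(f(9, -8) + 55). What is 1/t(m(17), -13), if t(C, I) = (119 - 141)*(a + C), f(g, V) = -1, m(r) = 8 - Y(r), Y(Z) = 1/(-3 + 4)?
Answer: -27/4169 ≈ -0.0064764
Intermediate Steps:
Y(Z) = 1 (Y(Z) = 1/1 = 1)
m(r) = 7 (m(r) = 8 - 1*1 = 8 - 1 = 7)
a = 1/54 (a = 1/(-1 + 55) = 1/54 ≈ 0.018519)
t(C, I) = -11/27 - 22*C (t(C, I) = (119 - 141)*(1/54 + C) = -22*(1/54 + C) = -11/27 - 22*C)
1/t(m(17), -13) = 1/(-11/27 - 22*7) = 1/(-11/27 - 154) = 1/(-4169/27) = -27/4169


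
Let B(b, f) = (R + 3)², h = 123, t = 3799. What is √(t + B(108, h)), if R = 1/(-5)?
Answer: √95171/5 ≈ 61.700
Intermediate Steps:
R = -⅕ ≈ -0.20000
B(b, f) = 196/25 (B(b, f) = (-⅕ + 3)² = (14/5)² = 196/25)
√(t + B(108, h)) = √(3799 + 196/25) = √(95171/25) = √95171/5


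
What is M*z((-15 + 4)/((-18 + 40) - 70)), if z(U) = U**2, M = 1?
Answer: 121/2304 ≈ 0.052517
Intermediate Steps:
M*z((-15 + 4)/((-18 + 40) - 70)) = 1*((-15 + 4)/((-18 + 40) - 70))**2 = 1*(-11/(22 - 70))**2 = 1*(-11/(-48))**2 = 1*(-11*(-1/48))**2 = 1*(11/48)**2 = 1*(121/2304) = 121/2304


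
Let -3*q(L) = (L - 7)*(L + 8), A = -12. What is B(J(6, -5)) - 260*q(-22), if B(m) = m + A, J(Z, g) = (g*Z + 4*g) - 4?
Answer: 105362/3 ≈ 35121.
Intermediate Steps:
J(Z, g) = -4 + 4*g + Z*g (J(Z, g) = (Z*g + 4*g) - 4 = (4*g + Z*g) - 4 = -4 + 4*g + Z*g)
B(m) = -12 + m (B(m) = m - 12 = -12 + m)
q(L) = -(-7 + L)*(8 + L)/3 (q(L) = -(L - 7)*(L + 8)/3 = -(-7 + L)*(8 + L)/3)
B(J(6, -5)) - 260*q(-22) = (-12 + (-4 + 4*(-5) + 6*(-5))) - 260*(56/3 - ⅓*(-22) - ⅓*(-22)²) = (-12 + (-4 - 20 - 30)) - 260*(56/3 + 22/3 - ⅓*484) = (-12 - 54) - 260*(56/3 + 22/3 - 484/3) = -66 - 260*(-406/3) = -66 + 105560/3 = 105362/3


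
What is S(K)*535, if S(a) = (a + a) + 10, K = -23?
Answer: -19260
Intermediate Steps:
S(a) = 10 + 2*a (S(a) = 2*a + 10 = 10 + 2*a)
S(K)*535 = (10 + 2*(-23))*535 = (10 - 46)*535 = -36*535 = -19260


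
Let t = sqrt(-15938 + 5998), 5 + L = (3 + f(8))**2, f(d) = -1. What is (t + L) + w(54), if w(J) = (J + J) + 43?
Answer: 150 + 2*I*sqrt(2485) ≈ 150.0 + 99.7*I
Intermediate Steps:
w(J) = 43 + 2*J (w(J) = 2*J + 43 = 43 + 2*J)
L = -1 (L = -5 + (3 - 1)**2 = -5 + 2**2 = -5 + 4 = -1)
t = 2*I*sqrt(2485) (t = sqrt(-9940) = 2*I*sqrt(2485) ≈ 99.7*I)
(t + L) + w(54) = (2*I*sqrt(2485) - 1) + (43 + 2*54) = (-1 + 2*I*sqrt(2485)) + (43 + 108) = (-1 + 2*I*sqrt(2485)) + 151 = 150 + 2*I*sqrt(2485)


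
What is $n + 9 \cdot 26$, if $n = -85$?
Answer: $149$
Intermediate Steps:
$n + 9 \cdot 26 = -85 + 9 \cdot 26 = -85 + 234 = 149$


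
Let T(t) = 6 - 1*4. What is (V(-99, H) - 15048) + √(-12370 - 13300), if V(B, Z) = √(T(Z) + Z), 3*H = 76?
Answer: -15048 + √246/3 + I*√25670 ≈ -15043.0 + 160.22*I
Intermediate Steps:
H = 76/3 (H = (⅓)*76 = 76/3 ≈ 25.333)
T(t) = 2 (T(t) = 6 - 4 = 2)
V(B, Z) = √(2 + Z)
(V(-99, H) - 15048) + √(-12370 - 13300) = (√(2 + 76/3) - 15048) + √(-12370 - 13300) = (√(82/3) - 15048) + √(-25670) = (√246/3 - 15048) + I*√25670 = (-15048 + √246/3) + I*√25670 = -15048 + √246/3 + I*√25670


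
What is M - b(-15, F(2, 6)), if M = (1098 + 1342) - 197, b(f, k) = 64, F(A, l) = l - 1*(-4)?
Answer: 2179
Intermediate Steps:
F(A, l) = 4 + l (F(A, l) = l + 4 = 4 + l)
M = 2243 (M = 2440 - 197 = 2243)
M - b(-15, F(2, 6)) = 2243 - 1*64 = 2243 - 64 = 2179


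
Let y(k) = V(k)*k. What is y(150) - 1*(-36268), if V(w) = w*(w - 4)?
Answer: 3321268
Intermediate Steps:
V(w) = w*(-4 + w)
y(k) = k**2*(-4 + k) (y(k) = (k*(-4 + k))*k = k**2*(-4 + k))
y(150) - 1*(-36268) = 150**2*(-4 + 150) - 1*(-36268) = 22500*146 + 36268 = 3285000 + 36268 = 3321268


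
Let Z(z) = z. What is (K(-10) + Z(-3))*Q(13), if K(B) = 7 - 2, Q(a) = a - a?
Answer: 0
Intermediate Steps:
Q(a) = 0
K(B) = 5
(K(-10) + Z(-3))*Q(13) = (5 - 3)*0 = 2*0 = 0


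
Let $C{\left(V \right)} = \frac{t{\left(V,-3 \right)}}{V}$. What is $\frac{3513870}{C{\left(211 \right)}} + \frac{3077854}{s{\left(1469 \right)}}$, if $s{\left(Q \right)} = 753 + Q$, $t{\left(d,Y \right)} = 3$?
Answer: $\frac{274576512017}{1111} \approx 2.4714 \cdot 10^{8}$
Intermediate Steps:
$C{\left(V \right)} = \frac{3}{V}$
$\frac{3513870}{C{\left(211 \right)}} + \frac{3077854}{s{\left(1469 \right)}} = \frac{3513870}{3 \cdot \frac{1}{211}} + \frac{3077854}{753 + 1469} = \frac{3513870}{3 \cdot \frac{1}{211}} + \frac{3077854}{2222} = \frac{3513870}{\frac{3}{211}} + 3077854 \cdot \frac{1}{2222} = 3513870 \cdot \frac{211}{3} + \frac{1538927}{1111} = 247142190 + \frac{1538927}{1111} = \frac{274576512017}{1111}$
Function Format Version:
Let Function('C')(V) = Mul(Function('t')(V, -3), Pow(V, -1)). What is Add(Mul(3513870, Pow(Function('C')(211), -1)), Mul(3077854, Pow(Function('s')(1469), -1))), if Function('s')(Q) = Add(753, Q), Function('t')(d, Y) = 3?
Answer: Rational(274576512017, 1111) ≈ 2.4714e+8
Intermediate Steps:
Function('C')(V) = Mul(3, Pow(V, -1))
Add(Mul(3513870, Pow(Function('C')(211), -1)), Mul(3077854, Pow(Function('s')(1469), -1))) = Add(Mul(3513870, Pow(Mul(3, Pow(211, -1)), -1)), Mul(3077854, Pow(Add(753, 1469), -1))) = Add(Mul(3513870, Pow(Mul(3, Rational(1, 211)), -1)), Mul(3077854, Pow(2222, -1))) = Add(Mul(3513870, Pow(Rational(3, 211), -1)), Mul(3077854, Rational(1, 2222))) = Add(Mul(3513870, Rational(211, 3)), Rational(1538927, 1111)) = Add(247142190, Rational(1538927, 1111)) = Rational(274576512017, 1111)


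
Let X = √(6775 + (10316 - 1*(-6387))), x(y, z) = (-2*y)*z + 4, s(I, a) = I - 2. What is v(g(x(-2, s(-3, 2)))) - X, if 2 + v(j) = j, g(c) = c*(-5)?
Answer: 78 - √23478 ≈ -75.225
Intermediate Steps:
s(I, a) = -2 + I
x(y, z) = 4 - 2*y*z (x(y, z) = -2*y*z + 4 = 4 - 2*y*z)
g(c) = -5*c
v(j) = -2 + j
X = √23478 (X = √(6775 + (10316 + 6387)) = √(6775 + 16703) = √23478 ≈ 153.23)
v(g(x(-2, s(-3, 2)))) - X = (-2 - 5*(4 - 2*(-2)*(-2 - 3))) - √23478 = (-2 - 5*(4 - 2*(-2)*(-5))) - √23478 = (-2 - 5*(4 - 20)) - √23478 = (-2 - 5*(-16)) - √23478 = (-2 + 80) - √23478 = 78 - √23478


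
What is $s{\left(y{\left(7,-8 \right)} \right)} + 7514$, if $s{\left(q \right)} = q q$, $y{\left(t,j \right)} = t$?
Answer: $7563$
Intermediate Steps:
$s{\left(q \right)} = q^{2}$
$s{\left(y{\left(7,-8 \right)} \right)} + 7514 = 7^{2} + 7514 = 49 + 7514 = 7563$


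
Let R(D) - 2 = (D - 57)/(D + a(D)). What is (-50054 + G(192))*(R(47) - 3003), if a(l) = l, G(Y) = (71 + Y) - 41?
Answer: 7028903264/47 ≈ 1.4955e+8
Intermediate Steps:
G(Y) = 30 + Y
R(D) = 2 + (-57 + D)/(2*D) (R(D) = 2 + (D - 57)/(D + D) = 2 + (-57 + D)/((2*D)) = 2 + (-57 + D)*(1/(2*D)) = 2 + (-57 + D)/(2*D))
(-50054 + G(192))*(R(47) - 3003) = (-50054 + (30 + 192))*((1/2)*(-57 + 5*47)/47 - 3003) = (-50054 + 222)*((1/2)*(1/47)*(-57 + 235) - 3003) = -49832*((1/2)*(1/47)*178 - 3003) = -49832*(89/47 - 3003) = -49832*(-141052/47) = 7028903264/47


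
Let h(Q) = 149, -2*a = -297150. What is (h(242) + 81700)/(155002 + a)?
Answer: 81849/303577 ≈ 0.26962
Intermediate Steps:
a = 148575 (a = -1/2*(-297150) = 148575)
(h(242) + 81700)/(155002 + a) = (149 + 81700)/(155002 + 148575) = 81849/303577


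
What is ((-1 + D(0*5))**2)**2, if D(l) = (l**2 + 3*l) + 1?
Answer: 0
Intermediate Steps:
D(l) = 1 + l**2 + 3*l
((-1 + D(0*5))**2)**2 = ((-1 + (1 + (0*5)**2 + 3*(0*5)))**2)**2 = ((-1 + (1 + 0**2 + 3*0))**2)**2 = ((-1 + (1 + 0 + 0))**2)**2 = ((-1 + 1)**2)**2 = (0**2)**2 = 0**2 = 0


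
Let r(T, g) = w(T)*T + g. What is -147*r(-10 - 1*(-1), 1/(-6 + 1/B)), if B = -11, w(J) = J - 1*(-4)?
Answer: -441588/67 ≈ -6590.9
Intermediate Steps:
w(J) = 4 + J (w(J) = J + 4 = 4 + J)
r(T, g) = g + T*(4 + T) (r(T, g) = (4 + T)*T + g = T*(4 + T) + g = g + T*(4 + T))
-147*r(-10 - 1*(-1), 1/(-6 + 1/B)) = -147*(1/(-6 + 1/(-11)) + (-10 - 1*(-1))*(4 + (-10 - 1*(-1)))) = -147*(1/(-6 - 1/11) + (-10 + 1)*(4 + (-10 + 1))) = -147*(1/(-67/11) - 9*(4 - 9)) = -147*(-11/67 - 9*(-5)) = -147*(-11/67 + 45) = -147*3004/67 = -441588/67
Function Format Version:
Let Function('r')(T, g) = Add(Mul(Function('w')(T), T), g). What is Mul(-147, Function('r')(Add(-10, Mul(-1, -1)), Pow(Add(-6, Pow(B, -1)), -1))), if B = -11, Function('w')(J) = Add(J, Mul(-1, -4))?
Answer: Rational(-441588, 67) ≈ -6590.9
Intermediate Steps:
Function('w')(J) = Add(4, J) (Function('w')(J) = Add(J, 4) = Add(4, J))
Function('r')(T, g) = Add(g, Mul(T, Add(4, T))) (Function('r')(T, g) = Add(Mul(Add(4, T), T), g) = Add(Mul(T, Add(4, T)), g) = Add(g, Mul(T, Add(4, T))))
Mul(-147, Function('r')(Add(-10, Mul(-1, -1)), Pow(Add(-6, Pow(B, -1)), -1))) = Mul(-147, Add(Pow(Add(-6, Pow(-11, -1)), -1), Mul(Add(-10, Mul(-1, -1)), Add(4, Add(-10, Mul(-1, -1)))))) = Mul(-147, Add(Pow(Add(-6, Rational(-1, 11)), -1), Mul(Add(-10, 1), Add(4, Add(-10, 1))))) = Mul(-147, Add(Pow(Rational(-67, 11), -1), Mul(-9, Add(4, -9)))) = Mul(-147, Add(Rational(-11, 67), Mul(-9, -5))) = Mul(-147, Add(Rational(-11, 67), 45)) = Mul(-147, Rational(3004, 67)) = Rational(-441588, 67)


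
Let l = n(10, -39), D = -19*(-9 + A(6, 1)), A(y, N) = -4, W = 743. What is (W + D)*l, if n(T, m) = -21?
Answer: -20790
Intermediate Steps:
D = 247 (D = -19*(-9 - 4) = -19*(-13) = 247)
l = -21
(W + D)*l = (743 + 247)*(-21) = 990*(-21) = -20790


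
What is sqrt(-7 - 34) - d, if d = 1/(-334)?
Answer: 1/334 + I*sqrt(41) ≈ 0.002994 + 6.4031*I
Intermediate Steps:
d = -1/334 ≈ -0.0029940
sqrt(-7 - 34) - d = sqrt(-7 - 34) - 1*(-1/334) = sqrt(-41) + 1/334 = I*sqrt(41) + 1/334 = 1/334 + I*sqrt(41)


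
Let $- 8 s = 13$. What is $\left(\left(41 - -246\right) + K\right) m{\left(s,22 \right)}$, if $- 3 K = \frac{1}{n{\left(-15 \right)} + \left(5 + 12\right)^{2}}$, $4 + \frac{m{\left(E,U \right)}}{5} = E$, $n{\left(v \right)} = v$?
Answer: $- \frac{17693475}{2192} \approx -8071.8$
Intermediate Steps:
$s = - \frac{13}{8}$ ($s = \left(- \frac{1}{8}\right) 13 = - \frac{13}{8} \approx -1.625$)
$m{\left(E,U \right)} = -20 + 5 E$
$K = - \frac{1}{822}$ ($K = - \frac{1}{3 \left(-15 + \left(5 + 12\right)^{2}\right)} = - \frac{1}{3 \left(-15 + 17^{2}\right)} = - \frac{1}{3 \left(-15 + 289\right)} = - \frac{1}{3 \cdot 274} = \left(- \frac{1}{3}\right) \frac{1}{274} = - \frac{1}{822} \approx -0.0012165$)
$\left(\left(41 - -246\right) + K\right) m{\left(s,22 \right)} = \left(\left(41 - -246\right) - \frac{1}{822}\right) \left(-20 + 5 \left(- \frac{13}{8}\right)\right) = \left(\left(41 + 246\right) - \frac{1}{822}\right) \left(-20 - \frac{65}{8}\right) = \left(287 - \frac{1}{822}\right) \left(- \frac{225}{8}\right) = \frac{235913}{822} \left(- \frac{225}{8}\right) = - \frac{17693475}{2192}$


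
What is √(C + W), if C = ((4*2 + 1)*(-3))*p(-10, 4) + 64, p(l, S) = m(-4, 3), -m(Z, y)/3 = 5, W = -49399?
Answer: I*√48930 ≈ 221.2*I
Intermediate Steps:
m(Z, y) = -15 (m(Z, y) = -3*5 = -15)
p(l, S) = -15
C = 469 (C = ((4*2 + 1)*(-3))*(-15) + 64 = ((8 + 1)*(-3))*(-15) + 64 = (9*(-3))*(-15) + 64 = -27*(-15) + 64 = 405 + 64 = 469)
√(C + W) = √(469 - 49399) = √(-48930) = I*√48930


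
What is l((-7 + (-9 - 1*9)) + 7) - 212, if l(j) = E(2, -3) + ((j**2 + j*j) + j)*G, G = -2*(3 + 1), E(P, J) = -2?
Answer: -5254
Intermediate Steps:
G = -8 (G = -2*4 = -8)
l(j) = -2 - 16*j**2 - 8*j (l(j) = -2 + ((j**2 + j*j) + j)*(-8) = -2 + ((j**2 + j**2) + j)*(-8) = -2 + (2*j**2 + j)*(-8) = -2 + (j + 2*j**2)*(-8) = -2 + (-16*j**2 - 8*j) = -2 - 16*j**2 - 8*j)
l((-7 + (-9 - 1*9)) + 7) - 212 = (-2 - 16*((-7 + (-9 - 1*9)) + 7)**2 - 8*((-7 + (-9 - 1*9)) + 7)) - 212 = (-2 - 16*((-7 + (-9 - 9)) + 7)**2 - 8*((-7 + (-9 - 9)) + 7)) - 212 = (-2 - 16*((-7 - 18) + 7)**2 - 8*((-7 - 18) + 7)) - 212 = (-2 - 16*(-25 + 7)**2 - 8*(-25 + 7)) - 212 = (-2 - 16*(-18)**2 - 8*(-18)) - 212 = (-2 - 16*324 + 144) - 212 = (-2 - 5184 + 144) - 212 = -5042 - 212 = -5254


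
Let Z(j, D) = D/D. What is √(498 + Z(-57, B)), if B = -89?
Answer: √499 ≈ 22.338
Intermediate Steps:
Z(j, D) = 1
√(498 + Z(-57, B)) = √(498 + 1) = √499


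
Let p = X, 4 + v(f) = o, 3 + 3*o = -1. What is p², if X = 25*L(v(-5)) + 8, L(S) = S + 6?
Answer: 5476/9 ≈ 608.44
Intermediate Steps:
o = -4/3 (o = -1 + (⅓)*(-1) = -1 - ⅓ = -4/3 ≈ -1.3333)
v(f) = -16/3 (v(f) = -4 - 4/3 = -16/3)
L(S) = 6 + S
X = 74/3 (X = 25*(6 - 16/3) + 8 = 25*(⅔) + 8 = 50/3 + 8 = 74/3 ≈ 24.667)
p = 74/3 ≈ 24.667
p² = (74/3)² = 5476/9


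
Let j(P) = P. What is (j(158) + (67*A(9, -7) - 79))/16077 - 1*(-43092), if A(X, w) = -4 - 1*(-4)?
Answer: 692790163/16077 ≈ 43092.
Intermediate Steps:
A(X, w) = 0 (A(X, w) = -4 + 4 = 0)
(j(158) + (67*A(9, -7) - 79))/16077 - 1*(-43092) = (158 + (67*0 - 79))/16077 - 1*(-43092) = (158 + (0 - 79))*(1/16077) + 43092 = (158 - 79)*(1/16077) + 43092 = 79*(1/16077) + 43092 = 79/16077 + 43092 = 692790163/16077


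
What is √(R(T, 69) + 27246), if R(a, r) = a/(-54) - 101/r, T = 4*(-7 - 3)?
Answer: √1167432873/207 ≈ 165.06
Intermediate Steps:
T = -40 (T = 4*(-10) = -40)
R(a, r) = -101/r - a/54 (R(a, r) = a*(-1/54) - 101/r = -a/54 - 101/r = -101/r - a/54)
√(R(T, 69) + 27246) = √((-101/69 - 1/54*(-40)) + 27246) = √((-101*1/69 + 20/27) + 27246) = √((-101/69 + 20/27) + 27246) = √(-449/621 + 27246) = √(16919317/621) = √1167432873/207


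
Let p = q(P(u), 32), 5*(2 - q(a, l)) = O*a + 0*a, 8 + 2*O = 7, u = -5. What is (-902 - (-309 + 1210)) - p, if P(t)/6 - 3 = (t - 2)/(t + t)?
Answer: -90361/50 ≈ -1807.2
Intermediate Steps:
O = -1/2 (O = -4 + (1/2)*7 = -4 + 7/2 = -1/2 ≈ -0.50000)
P(t) = 18 + 3*(-2 + t)/t (P(t) = 18 + 6*((t - 2)/(t + t)) = 18 + 6*((-2 + t)/((2*t))) = 18 + 6*((-2 + t)*(1/(2*t))) = 18 + 6*((-2 + t)/(2*t)) = 18 + 3*(-2 + t)/t)
q(a, l) = 2 + a/10 (q(a, l) = 2 - (-a/2 + 0*a)/5 = 2 - (-a/2 + 0)/5 = 2 - (-1)*a/10 = 2 + a/10)
p = 211/50 (p = 2 + (21 - 6/(-5))/10 = 2 + (21 - 6*(-1/5))/10 = 2 + (21 + 6/5)/10 = 2 + (1/10)*(111/5) = 2 + 111/50 = 211/50 ≈ 4.2200)
(-902 - (-309 + 1210)) - p = (-902 - (-309 + 1210)) - 1*211/50 = (-902 - 1*901) - 211/50 = (-902 - 901) - 211/50 = -1803 - 211/50 = -90361/50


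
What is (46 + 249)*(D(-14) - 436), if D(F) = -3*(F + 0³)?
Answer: -116230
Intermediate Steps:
D(F) = -3*F (D(F) = -3*(F + 0) = -3*F)
(46 + 249)*(D(-14) - 436) = (46 + 249)*(-3*(-14) - 436) = 295*(42 - 436) = 295*(-394) = -116230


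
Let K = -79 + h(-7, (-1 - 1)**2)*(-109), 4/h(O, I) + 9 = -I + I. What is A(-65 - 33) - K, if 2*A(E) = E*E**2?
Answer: -4235089/9 ≈ -4.7057e+5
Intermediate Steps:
A(E) = E**3/2 (A(E) = (E*E**2)/2 = E**3/2)
h(O, I) = -4/9 (h(O, I) = 4/(-9 + (-I + I)) = 4/(-9 + 0) = 4/(-9) = 4*(-1/9) = -4/9)
K = -275/9 (K = -79 - 4/9*(-109) = -79 + 436/9 = -275/9 ≈ -30.556)
A(-65 - 33) - K = (-65 - 33)**3/2 - 1*(-275/9) = (1/2)*(-98)**3 + 275/9 = (1/2)*(-941192) + 275/9 = -470596 + 275/9 = -4235089/9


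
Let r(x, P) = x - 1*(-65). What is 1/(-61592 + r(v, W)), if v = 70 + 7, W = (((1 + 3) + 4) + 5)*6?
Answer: -1/61450 ≈ -1.6273e-5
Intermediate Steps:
W = 78 (W = ((4 + 4) + 5)*6 = (8 + 5)*6 = 13*6 = 78)
v = 77
r(x, P) = 65 + x (r(x, P) = x + 65 = 65 + x)
1/(-61592 + r(v, W)) = 1/(-61592 + (65 + 77)) = 1/(-61592 + 142) = 1/(-61450) = -1/61450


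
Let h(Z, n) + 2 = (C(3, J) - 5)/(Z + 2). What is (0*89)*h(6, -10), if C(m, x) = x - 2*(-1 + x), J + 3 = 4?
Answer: 0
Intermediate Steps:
J = 1 (J = -3 + 4 = 1)
C(m, x) = 2 - x (C(m, x) = x + (2 - 2*x) = 2 - x)
h(Z, n) = -2 - 4/(2 + Z) (h(Z, n) = -2 + ((2 - 1*1) - 5)/(Z + 2) = -2 + ((2 - 1) - 5)/(2 + Z) = -2 + (1 - 5)/(2 + Z) = -2 - 4/(2 + Z))
(0*89)*h(6, -10) = (0*89)*(2*(-4 - 1*6)/(2 + 6)) = 0*(2*(-4 - 6)/8) = 0*(2*(⅛)*(-10)) = 0*(-5/2) = 0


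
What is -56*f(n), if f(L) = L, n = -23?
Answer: 1288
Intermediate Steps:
-56*f(n) = -56*(-23) = 1288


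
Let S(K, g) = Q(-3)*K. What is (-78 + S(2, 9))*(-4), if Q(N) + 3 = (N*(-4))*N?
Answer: 624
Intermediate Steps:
Q(N) = -3 - 4*N² (Q(N) = -3 + (N*(-4))*N = -3 + (-4*N)*N = -3 - 4*N²)
S(K, g) = -39*K (S(K, g) = (-3 - 4*(-3)²)*K = (-3 - 4*9)*K = (-3 - 36)*K = -39*K)
(-78 + S(2, 9))*(-4) = (-78 - 39*2)*(-4) = (-78 - 78)*(-4) = -156*(-4) = 624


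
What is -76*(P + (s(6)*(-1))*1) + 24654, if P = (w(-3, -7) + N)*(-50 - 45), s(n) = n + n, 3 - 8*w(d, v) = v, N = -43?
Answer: -275869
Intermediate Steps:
w(d, v) = 3/8 - v/8
s(n) = 2*n
P = 15865/4 (P = ((3/8 - ⅛*(-7)) - 43)*(-50 - 45) = ((3/8 + 7/8) - 43)*(-95) = (5/4 - 43)*(-95) = -167/4*(-95) = 15865/4 ≈ 3966.3)
-76*(P + (s(6)*(-1))*1) + 24654 = -76*(15865/4 + ((2*6)*(-1))*1) + 24654 = -76*(15865/4 + (12*(-1))*1) + 24654 = -76*(15865/4 - 12*1) + 24654 = -76*(15865/4 - 12) + 24654 = -76*15817/4 + 24654 = -300523 + 24654 = -275869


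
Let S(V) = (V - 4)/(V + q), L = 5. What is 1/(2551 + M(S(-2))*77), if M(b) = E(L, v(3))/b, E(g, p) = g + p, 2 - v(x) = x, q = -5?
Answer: 3/8731 ≈ 0.00034360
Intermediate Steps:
v(x) = 2 - x
S(V) = (-4 + V)/(-5 + V) (S(V) = (V - 4)/(V - 5) = (-4 + V)/(-5 + V))
M(b) = 4/b (M(b) = (5 + (2 - 1*3))/b = (5 + (2 - 3))/b = (5 - 1)/b = 4/b)
1/(2551 + M(S(-2))*77) = 1/(2551 + (4/(((-4 - 2)/(-5 - 2))))*77) = 1/(2551 + (4/((-6/(-7))))*77) = 1/(2551 + (4/((-⅐*(-6))))*77) = 1/(2551 + (4/(6/7))*77) = 1/(2551 + (4*(7/6))*77) = 1/(2551 + (14/3)*77) = 1/(2551 + 1078/3) = 1/(8731/3) = 3/8731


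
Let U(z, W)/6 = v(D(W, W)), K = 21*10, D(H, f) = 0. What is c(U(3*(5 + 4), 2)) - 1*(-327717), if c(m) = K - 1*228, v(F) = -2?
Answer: 327699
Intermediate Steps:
K = 210
U(z, W) = -12 (U(z, W) = 6*(-2) = -12)
c(m) = -18 (c(m) = 210 - 1*228 = 210 - 228 = -18)
c(U(3*(5 + 4), 2)) - 1*(-327717) = -18 - 1*(-327717) = -18 + 327717 = 327699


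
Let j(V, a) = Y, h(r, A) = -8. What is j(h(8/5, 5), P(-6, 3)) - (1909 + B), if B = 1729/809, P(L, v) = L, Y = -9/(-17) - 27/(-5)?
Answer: -131011614/68765 ≈ -1905.2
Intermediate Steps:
Y = 504/85 (Y = -9*(-1/17) - 27*(-1/5) = 9/17 + 27/5 = 504/85 ≈ 5.9294)
B = 1729/809 (B = 1729*(1/809) = 1729/809 ≈ 2.1372)
j(V, a) = 504/85
j(h(8/5, 5), P(-6, 3)) - (1909 + B) = 504/85 - (1909 + 1729/809) = 504/85 - 1*1546110/809 = 504/85 - 1546110/809 = -131011614/68765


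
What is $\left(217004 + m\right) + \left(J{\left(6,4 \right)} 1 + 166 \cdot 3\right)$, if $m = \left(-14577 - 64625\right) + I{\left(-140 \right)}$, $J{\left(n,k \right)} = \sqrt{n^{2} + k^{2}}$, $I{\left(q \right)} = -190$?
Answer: $138110 + 2 \sqrt{13} \approx 1.3812 \cdot 10^{5}$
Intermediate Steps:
$J{\left(n,k \right)} = \sqrt{k^{2} + n^{2}}$
$m = -79392$ ($m = \left(-14577 - 64625\right) - 190 = -79202 - 190 = -79392$)
$\left(217004 + m\right) + \left(J{\left(6,4 \right)} 1 + 166 \cdot 3\right) = \left(217004 - 79392\right) + \left(\sqrt{4^{2} + 6^{2}} \cdot 1 + 166 \cdot 3\right) = 137612 + \left(\sqrt{16 + 36} \cdot 1 + 498\right) = 137612 + \left(\sqrt{52} \cdot 1 + 498\right) = 137612 + \left(2 \sqrt{13} \cdot 1 + 498\right) = 137612 + \left(2 \sqrt{13} + 498\right) = 137612 + \left(498 + 2 \sqrt{13}\right) = 138110 + 2 \sqrt{13}$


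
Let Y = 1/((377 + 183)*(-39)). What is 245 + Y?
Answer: 5350799/21840 ≈ 245.00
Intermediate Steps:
Y = -1/21840 (Y = -1/39/560 = (1/560)*(-1/39) = -1/21840 ≈ -4.5788e-5)
245 + Y = 245 - 1/21840 = 5350799/21840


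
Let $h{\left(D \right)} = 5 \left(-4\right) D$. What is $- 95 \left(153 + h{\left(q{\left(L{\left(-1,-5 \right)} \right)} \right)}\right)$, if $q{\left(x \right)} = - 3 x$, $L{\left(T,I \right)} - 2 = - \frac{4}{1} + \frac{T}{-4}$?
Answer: $-4560$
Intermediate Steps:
$L{\left(T,I \right)} = -2 - \frac{T}{4}$ ($L{\left(T,I \right)} = 2 + \left(- \frac{4}{1} + \frac{T}{-4}\right) = 2 + \left(\left(-4\right) 1 + T \left(- \frac{1}{4}\right)\right) = 2 - \left(4 + \frac{T}{4}\right) = -2 - \frac{T}{4}$)
$h{\left(D \right)} = - 20 D$
$- 95 \left(153 + h{\left(q{\left(L{\left(-1,-5 \right)} \right)} \right)}\right) = - 95 \left(153 - 20 \left(- 3 \left(-2 - - \frac{1}{4}\right)\right)\right) = - 95 \left(153 - 20 \left(- 3 \left(-2 + \frac{1}{4}\right)\right)\right) = - 95 \left(153 - 20 \left(\left(-3\right) \left(- \frac{7}{4}\right)\right)\right) = - 95 \left(153 - 105\right) = \left(-95\right) 48 = -4560$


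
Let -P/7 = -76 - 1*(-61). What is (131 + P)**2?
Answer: 55696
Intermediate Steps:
P = 105 (P = -7*(-76 - 1*(-61)) = -7*(-76 + 61) = -7*(-15) = 105)
(131 + P)**2 = (131 + 105)**2 = 236**2 = 55696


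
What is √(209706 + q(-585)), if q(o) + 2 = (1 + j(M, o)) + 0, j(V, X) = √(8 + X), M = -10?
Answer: √(209705 + I*√577) ≈ 457.94 + 0.026*I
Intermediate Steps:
q(o) = -1 + √(8 + o) (q(o) = -2 + ((1 + √(8 + o)) + 0) = -2 + (1 + √(8 + o)) = -1 + √(8 + o))
√(209706 + q(-585)) = √(209706 + (-1 + √(8 - 585))) = √(209706 + (-1 + √(-577))) = √(209706 + (-1 + I*√577)) = √(209705 + I*√577)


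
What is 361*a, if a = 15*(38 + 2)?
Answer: 216600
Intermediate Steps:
a = 600 (a = 15*40 = 600)
361*a = 361*600 = 216600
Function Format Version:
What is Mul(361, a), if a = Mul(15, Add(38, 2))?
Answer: 216600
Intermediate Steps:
a = 600 (a = Mul(15, 40) = 600)
Mul(361, a) = Mul(361, 600) = 216600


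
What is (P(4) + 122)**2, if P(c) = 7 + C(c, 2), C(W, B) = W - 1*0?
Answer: 17689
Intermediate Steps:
C(W, B) = W (C(W, B) = W + 0 = W)
P(c) = 7 + c
(P(4) + 122)**2 = ((7 + 4) + 122)**2 = (11 + 122)**2 = 133**2 = 17689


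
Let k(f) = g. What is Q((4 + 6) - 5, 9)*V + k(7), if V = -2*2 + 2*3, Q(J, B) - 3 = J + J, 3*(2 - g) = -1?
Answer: 85/3 ≈ 28.333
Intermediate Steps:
g = 7/3 (g = 2 - 1/3*(-1) = 2 + 1/3 = 7/3 ≈ 2.3333)
Q(J, B) = 3 + 2*J (Q(J, B) = 3 + (J + J) = 3 + 2*J)
k(f) = 7/3
V = 2 (V = -4 + 6 = 2)
Q((4 + 6) - 5, 9)*V + k(7) = (3 + 2*((4 + 6) - 5))*2 + 7/3 = (3 + 2*(10 - 5))*2 + 7/3 = (3 + 2*5)*2 + 7/3 = (3 + 10)*2 + 7/3 = 13*2 + 7/3 = 26 + 7/3 = 85/3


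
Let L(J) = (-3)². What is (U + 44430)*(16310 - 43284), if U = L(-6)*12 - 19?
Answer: -1200855506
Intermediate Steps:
L(J) = 9
U = 89 (U = 9*12 - 19 = 108 - 19 = 89)
(U + 44430)*(16310 - 43284) = (89 + 44430)*(16310 - 43284) = 44519*(-26974) = -1200855506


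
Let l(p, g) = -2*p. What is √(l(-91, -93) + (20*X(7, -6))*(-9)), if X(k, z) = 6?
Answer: I*√898 ≈ 29.967*I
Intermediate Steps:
√(l(-91, -93) + (20*X(7, -6))*(-9)) = √(-2*(-91) + (20*6)*(-9)) = √(182 + 120*(-9)) = √(182 - 1080) = √(-898) = I*√898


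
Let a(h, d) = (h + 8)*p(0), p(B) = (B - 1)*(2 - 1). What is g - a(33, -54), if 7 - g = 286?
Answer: -238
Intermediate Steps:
g = -279 (g = 7 - 1*286 = 7 - 286 = -279)
p(B) = -1 + B (p(B) = (-1 + B)*1 = -1 + B)
a(h, d) = -8 - h (a(h, d) = (h + 8)*(-1 + 0) = (8 + h)*(-1) = -8 - h)
g - a(33, -54) = -279 - (-8 - 1*33) = -279 - (-8 - 33) = -279 - 1*(-41) = -279 + 41 = -238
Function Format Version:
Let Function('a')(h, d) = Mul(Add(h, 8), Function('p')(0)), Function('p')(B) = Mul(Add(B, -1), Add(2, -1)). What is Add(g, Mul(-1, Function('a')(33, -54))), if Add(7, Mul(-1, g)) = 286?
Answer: -238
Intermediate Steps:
g = -279 (g = Add(7, Mul(-1, 286)) = Add(7, -286) = -279)
Function('p')(B) = Add(-1, B) (Function('p')(B) = Mul(Add(-1, B), 1) = Add(-1, B))
Function('a')(h, d) = Add(-8, Mul(-1, h)) (Function('a')(h, d) = Mul(Add(h, 8), Add(-1, 0)) = Mul(Add(8, h), -1) = Add(-8, Mul(-1, h)))
Add(g, Mul(-1, Function('a')(33, -54))) = Add(-279, Mul(-1, Add(-8, Mul(-1, 33)))) = Add(-279, Mul(-1, Add(-8, -33))) = Add(-279, Mul(-1, -41)) = Add(-279, 41) = -238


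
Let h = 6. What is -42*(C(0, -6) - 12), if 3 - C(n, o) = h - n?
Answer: 630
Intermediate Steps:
C(n, o) = -3 + n (C(n, o) = 3 - (6 - n) = 3 + (-6 + n) = -3 + n)
-42*(C(0, -6) - 12) = -42*((-3 + 0) - 12) = -42*(-3 - 12) = -42*(-15) = 630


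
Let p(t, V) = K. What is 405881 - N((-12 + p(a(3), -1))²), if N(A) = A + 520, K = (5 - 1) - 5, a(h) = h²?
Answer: 405192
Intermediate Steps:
K = -1 (K = 4 - 5 = -1)
p(t, V) = -1
N(A) = 520 + A
405881 - N((-12 + p(a(3), -1))²) = 405881 - (520 + (-12 - 1)²) = 405881 - (520 + (-13)²) = 405881 - (520 + 169) = 405881 - 1*689 = 405881 - 689 = 405192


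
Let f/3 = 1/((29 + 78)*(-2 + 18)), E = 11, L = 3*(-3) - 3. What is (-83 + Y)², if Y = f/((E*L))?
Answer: 39090317450625/5674307584 ≈ 6889.0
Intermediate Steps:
L = -12 (L = -9 - 3 = -12)
f = 3/1712 (f = 3/(((29 + 78)*(-2 + 18))) = 3/((107*16)) = 3/1712 ≈ 0.0017523)
Y = -1/75328 (Y = 3/(1712*((11*(-12)))) = (3/1712)/(-132) = (3/1712)*(-1/132) = -1/75328 ≈ -1.3275e-5)
(-83 + Y)² = (-83 - 1/75328)² = (-6252225/75328)² = 39090317450625/5674307584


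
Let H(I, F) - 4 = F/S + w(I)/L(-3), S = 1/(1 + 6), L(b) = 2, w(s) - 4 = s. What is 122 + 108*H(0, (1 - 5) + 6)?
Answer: 2282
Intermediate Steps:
w(s) = 4 + s
S = ⅐ (S = 1/7 = ⅐ ≈ 0.14286)
H(I, F) = 6 + I/2 + 7*F (H(I, F) = 4 + (F/(⅐) + (4 + I)/2) = 4 + (F*7 + (4 + I)*(½)) = 4 + (7*F + (2 + I/2)) = 4 + (2 + I/2 + 7*F) = 6 + I/2 + 7*F)
122 + 108*H(0, (1 - 5) + 6) = 122 + 108*(6 + (½)*0 + 7*((1 - 5) + 6)) = 122 + 108*(6 + 0 + 7*(-4 + 6)) = 122 + 108*(6 + 0 + 7*2) = 122 + 108*(6 + 0 + 14) = 122 + 108*20 = 122 + 2160 = 2282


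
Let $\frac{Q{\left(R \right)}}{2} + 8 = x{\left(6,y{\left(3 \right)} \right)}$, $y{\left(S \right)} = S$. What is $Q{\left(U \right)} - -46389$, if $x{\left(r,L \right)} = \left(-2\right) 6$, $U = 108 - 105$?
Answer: $46349$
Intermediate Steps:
$U = 3$ ($U = 108 - 105 = 3$)
$x{\left(r,L \right)} = -12$
$Q{\left(R \right)} = -40$ ($Q{\left(R \right)} = -16 + 2 \left(-12\right) = -16 - 24 = -40$)
$Q{\left(U \right)} - -46389 = -40 - -46389 = -40 + 46389 = 46349$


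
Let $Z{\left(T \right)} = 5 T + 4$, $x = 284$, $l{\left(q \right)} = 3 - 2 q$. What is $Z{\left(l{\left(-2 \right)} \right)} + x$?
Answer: $323$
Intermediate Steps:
$Z{\left(T \right)} = 4 + 5 T$
$Z{\left(l{\left(-2 \right)} \right)} + x = \left(4 + 5 \left(3 - -4\right)\right) + 284 = \left(4 + 5 \left(3 + 4\right)\right) + 284 = \left(4 + 5 \cdot 7\right) + 284 = \left(4 + 35\right) + 284 = 39 + 284 = 323$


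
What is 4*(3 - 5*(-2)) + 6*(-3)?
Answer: 34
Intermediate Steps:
4*(3 - 5*(-2)) + 6*(-3) = 4*(3 + 10) - 18 = 4*13 - 18 = 52 - 18 = 34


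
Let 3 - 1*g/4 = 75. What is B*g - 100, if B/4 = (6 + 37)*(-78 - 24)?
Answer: 5052572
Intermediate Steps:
g = -288 (g = 12 - 4*75 = 12 - 300 = -288)
B = -17544 (B = 4*((6 + 37)*(-78 - 24)) = 4*(43*(-102)) = 4*(-4386) = -17544)
B*g - 100 = -17544*(-288) - 100 = 5052672 - 100 = 5052572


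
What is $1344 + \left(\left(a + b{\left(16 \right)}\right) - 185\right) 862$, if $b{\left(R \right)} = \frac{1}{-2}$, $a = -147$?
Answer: $-285271$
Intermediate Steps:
$b{\left(R \right)} = - \frac{1}{2}$
$1344 + \left(\left(a + b{\left(16 \right)}\right) - 185\right) 862 = 1344 + \left(\left(-147 - \frac{1}{2}\right) - 185\right) 862 = 1344 + \left(- \frac{295}{2} - 185\right) 862 = 1344 - 286615 = -285271$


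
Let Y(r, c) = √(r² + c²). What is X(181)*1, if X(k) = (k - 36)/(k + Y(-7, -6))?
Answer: 26245/32676 - 145*√85/32676 ≈ 0.76228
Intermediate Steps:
Y(r, c) = √(c² + r²)
X(k) = (-36 + k)/(k + √85) (X(k) = (k - 36)/(k + √((-6)² + (-7)²)) = (-36 + k)/(k + √(36 + 49)) = (-36 + k)/(k + √85))
X(181)*1 = ((-36 + 181)/(181 + √85))*1 = (145/(181 + √85))*1 = 145/(181 + √85)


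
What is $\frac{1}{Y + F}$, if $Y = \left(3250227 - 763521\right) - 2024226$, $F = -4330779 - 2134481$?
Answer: $- \frac{1}{6002780} \approx -1.6659 \cdot 10^{-7}$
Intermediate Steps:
$F = -6465260$
$Y = 462480$ ($Y = 2486706 - 2024226 = 462480$)
$\frac{1}{Y + F} = \frac{1}{462480 - 6465260} = \frac{1}{-6002780} = - \frac{1}{6002780}$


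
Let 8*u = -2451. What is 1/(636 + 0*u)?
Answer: 1/636 ≈ 0.0015723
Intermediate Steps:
u = -2451/8 (u = (⅛)*(-2451) = -2451/8 ≈ -306.38)
1/(636 + 0*u) = 1/(636 + 0*(-2451/8)) = 1/(636 + 0) = 1/636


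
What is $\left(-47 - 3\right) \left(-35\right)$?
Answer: $1750$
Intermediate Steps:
$\left(-47 - 3\right) \left(-35\right) = \left(-50\right) \left(-35\right) = 1750$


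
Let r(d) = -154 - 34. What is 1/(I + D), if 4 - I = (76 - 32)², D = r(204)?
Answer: -1/2120 ≈ -0.00047170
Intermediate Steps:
r(d) = -188
D = -188
I = -1932 (I = 4 - (76 - 32)² = 4 - 1*44² = 4 - 1*1936 = 4 - 1936 = -1932)
1/(I + D) = 1/(-1932 - 188) = 1/(-2120) = -1/2120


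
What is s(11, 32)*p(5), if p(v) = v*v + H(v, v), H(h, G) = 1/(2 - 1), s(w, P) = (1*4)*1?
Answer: 104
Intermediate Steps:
s(w, P) = 4 (s(w, P) = 4*1 = 4)
H(h, G) = 1 (H(h, G) = 1/1 = 1)
p(v) = 1 + v² (p(v) = v*v + 1 = v² + 1 = 1 + v²)
s(11, 32)*p(5) = 4*(1 + 5²) = 4*(1 + 25) = 4*26 = 104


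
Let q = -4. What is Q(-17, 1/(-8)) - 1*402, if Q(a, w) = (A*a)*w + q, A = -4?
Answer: -829/2 ≈ -414.50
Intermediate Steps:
Q(a, w) = -4 - 4*a*w (Q(a, w) = (-4*a)*w - 4 = -4*a*w - 4 = -4 - 4*a*w)
Q(-17, 1/(-8)) - 1*402 = (-4 - 4*(-17)/(-8)) - 1*402 = (-4 - 4*(-17)*(-⅛)) - 402 = (-4 - 17/2) - 402 = -25/2 - 402 = -829/2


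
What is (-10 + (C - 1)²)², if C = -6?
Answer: 1521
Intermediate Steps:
(-10 + (C - 1)²)² = (-10 + (-6 - 1)²)² = (-10 + (-7)²)² = (-10 + 49)² = 39² = 1521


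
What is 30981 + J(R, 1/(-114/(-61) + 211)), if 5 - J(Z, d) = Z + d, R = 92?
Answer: 401158529/12985 ≈ 30894.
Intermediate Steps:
J(Z, d) = 5 - Z - d (J(Z, d) = 5 - (Z + d) = 5 + (-Z - d) = 5 - Z - d)
30981 + J(R, 1/(-114/(-61) + 211)) = 30981 + (5 - 1*92 - 1/(-114/(-61) + 211)) = 30981 + (5 - 92 - 1/(-114*(-1/61) + 211)) = 30981 + (5 - 92 - 1/(114/61 + 211)) = 30981 + (5 - 92 - 1/12985/61) = 30981 + (5 - 92 - 1*61/12985) = 30981 + (5 - 92 - 61/12985) = 30981 - 1129756/12985 = 401158529/12985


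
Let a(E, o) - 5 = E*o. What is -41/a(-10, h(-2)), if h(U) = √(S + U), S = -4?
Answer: -41/125 - 82*I*√6/125 ≈ -0.328 - 1.6069*I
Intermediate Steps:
h(U) = √(-4 + U)
a(E, o) = 5 + E*o
-41/a(-10, h(-2)) = -41/(5 - 10*√(-4 - 2)) = -41/(5 - 10*I*√6)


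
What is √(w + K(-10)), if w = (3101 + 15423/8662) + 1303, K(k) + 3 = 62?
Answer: √334993572998/8662 ≈ 66.819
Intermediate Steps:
K(k) = 59 (K(k) = -3 + 62 = 59)
w = 38162871/8662 (w = (3101 + 15423*(1/8662)) + 1303 = (3101 + 15423/8662) + 1303 = 26876285/8662 + 1303 = 38162871/8662 ≈ 4405.8)
√(w + K(-10)) = √(38162871/8662 + 59) = √(38673929/8662) = √334993572998/8662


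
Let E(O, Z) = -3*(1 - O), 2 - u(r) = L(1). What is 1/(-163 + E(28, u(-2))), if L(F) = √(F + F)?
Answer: -1/82 ≈ -0.012195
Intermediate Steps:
L(F) = √2*√F (L(F) = √(2*F) = √2*√F)
u(r) = 2 - √2 (u(r) = 2 - √2*√1 = 2 - √2)
E(O, Z) = -3 + 3*O
1/(-163 + E(28, u(-2))) = 1/(-163 + (-3 + 3*28)) = 1/(-163 + (-3 + 84)) = 1/(-163 + 81) = 1/(-82) = -1/82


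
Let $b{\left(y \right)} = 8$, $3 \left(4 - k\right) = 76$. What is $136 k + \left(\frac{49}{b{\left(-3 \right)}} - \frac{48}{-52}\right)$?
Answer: $- \frac{903017}{312} \approx -2894.3$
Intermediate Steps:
$k = - \frac{64}{3}$ ($k = 4 - \frac{76}{3} = - \frac{64}{3} \approx -21.333$)
$136 k + \left(\frac{49}{b{\left(-3 \right)}} - \frac{48}{-52}\right) = 136 \left(- \frac{64}{3}\right) + \left(\frac{49}{8} - \frac{48}{-52}\right) = - \frac{8704}{3} + \left(49 \cdot \frac{1}{8} - - \frac{12}{13}\right) = - \frac{8704}{3} + \left(\frac{49}{8} + \frac{12}{13}\right) = - \frac{8704}{3} + \frac{733}{104} = - \frac{903017}{312}$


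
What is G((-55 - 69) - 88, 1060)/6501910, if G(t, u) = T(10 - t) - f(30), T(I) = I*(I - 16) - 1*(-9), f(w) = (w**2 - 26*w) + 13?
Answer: 22804/3250955 ≈ 0.0070146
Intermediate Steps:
f(w) = 13 + w**2 - 26*w
T(I) = 9 + I*(-16 + I) (T(I) = I*(-16 + I) + 9 = 9 + I*(-16 + I))
G(t, u) = -284 + (10 - t)**2 + 16*t (G(t, u) = (9 + (10 - t)**2 - 16*(10 - t)) - (13 + 30**2 - 26*30) = (9 + (10 - t)**2 + (-160 + 16*t)) - (13 + 900 - 780) = (-151 + (10 - t)**2 + 16*t) - 1*133 = (-151 + (10 - t)**2 + 16*t) - 133 = -284 + (10 - t)**2 + 16*t)
G((-55 - 69) - 88, 1060)/6501910 = (-184 + ((-55 - 69) - 88)**2 - 4*((-55 - 69) - 88))/6501910 = (-184 + (-124 - 88)**2 - 4*(-124 - 88))*(1/6501910) = (-184 + (-212)**2 - 4*(-212))*(1/6501910) = (-184 + 44944 + 848)*(1/6501910) = 45608*(1/6501910) = 22804/3250955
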